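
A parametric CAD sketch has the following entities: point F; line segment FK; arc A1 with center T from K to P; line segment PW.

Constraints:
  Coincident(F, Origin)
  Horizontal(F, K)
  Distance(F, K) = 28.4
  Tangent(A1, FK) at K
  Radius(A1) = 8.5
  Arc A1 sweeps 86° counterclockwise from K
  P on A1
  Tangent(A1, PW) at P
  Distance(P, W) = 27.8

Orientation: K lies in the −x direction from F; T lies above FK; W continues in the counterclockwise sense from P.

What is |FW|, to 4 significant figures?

39.92

F is at the origin; F and K share the same y with |FK| = 28.4 and K on the −x side, so K = (-28.40, 0.000). The tangent condition forces TK to be normal to FK, so T = K + (0, 8.5) = (-28.40, 8.500). On A1, K sits at bearing -90° from T; an 86° counterclockwise sweep puts P at bearing -4°, so P = T + 8.5·(cos -4°, sin -4°) = (-19.92, 7.907). A1 meets PW tangentially, so TP is at right angles to PW, so PW runs along (−sin -4°, cos -4°); with |PW| = 27.8, W = (-17.98, 35.64). Then |FW| = |W − F| = 39.92.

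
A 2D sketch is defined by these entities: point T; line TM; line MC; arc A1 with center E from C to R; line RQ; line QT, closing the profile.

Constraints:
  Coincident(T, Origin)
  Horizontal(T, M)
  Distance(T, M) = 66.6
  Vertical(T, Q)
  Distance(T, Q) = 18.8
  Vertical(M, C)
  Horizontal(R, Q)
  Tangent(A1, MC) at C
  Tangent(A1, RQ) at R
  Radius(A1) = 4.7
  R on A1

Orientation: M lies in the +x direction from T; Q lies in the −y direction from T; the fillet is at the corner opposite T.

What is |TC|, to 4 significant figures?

68.08

T is at the origin; TM is horizontal with |TM| = 66.6 and M on the +x side, so M = (66.60, 0.000). T and Q share the same x with |TQ| = 18.8 and Q on the −y side, so Q = (0.000, -18.80). The virtual corner opposite T is at (66.60, -18.80). Since A1 is tangent to MC there, EC ⟂ MC and tangency of A1 to RQ means the radius ER is perpendicular to RQ, with radius 4.7, so the center E sits 4.7 in from both sides at E = (61.90, -14.10). That places the tangent points at C = (66.60, -14.10) on MC and R = (61.90, -18.80) on RQ. Then |TC| = |C − T| = 68.08.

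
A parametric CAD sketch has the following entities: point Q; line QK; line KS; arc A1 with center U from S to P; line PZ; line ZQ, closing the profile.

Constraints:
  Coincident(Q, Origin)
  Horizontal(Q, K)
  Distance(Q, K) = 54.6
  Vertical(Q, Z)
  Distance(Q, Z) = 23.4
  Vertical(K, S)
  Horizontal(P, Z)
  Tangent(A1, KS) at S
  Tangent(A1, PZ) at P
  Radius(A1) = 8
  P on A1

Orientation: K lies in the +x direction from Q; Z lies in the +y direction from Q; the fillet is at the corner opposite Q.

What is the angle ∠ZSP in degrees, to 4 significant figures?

36.66°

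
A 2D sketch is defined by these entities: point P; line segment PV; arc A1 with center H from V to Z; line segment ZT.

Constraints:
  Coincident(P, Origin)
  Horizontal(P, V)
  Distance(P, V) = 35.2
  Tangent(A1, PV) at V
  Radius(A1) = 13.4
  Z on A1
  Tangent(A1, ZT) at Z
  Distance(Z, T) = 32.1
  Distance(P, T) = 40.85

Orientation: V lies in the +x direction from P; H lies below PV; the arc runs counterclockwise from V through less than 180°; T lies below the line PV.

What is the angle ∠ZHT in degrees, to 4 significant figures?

67.34°

Checks: ∠(HV, VP) = 90.00° ✓; |HZ| = 13.40 ✓; ∠(HZ, ZT) = 90.00° ✓; |ZT| = 32.10 ✓; |PT| = 40.85 ✓.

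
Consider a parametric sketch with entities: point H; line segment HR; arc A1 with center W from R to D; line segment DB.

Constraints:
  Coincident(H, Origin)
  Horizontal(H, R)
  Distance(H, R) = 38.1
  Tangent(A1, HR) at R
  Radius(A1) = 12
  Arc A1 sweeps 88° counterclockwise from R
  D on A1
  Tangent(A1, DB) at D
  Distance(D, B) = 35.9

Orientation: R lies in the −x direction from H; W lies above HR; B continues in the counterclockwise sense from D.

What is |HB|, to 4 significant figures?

53.57

On A1, R sits at bearing -90° from W; an 88° counterclockwise sweep puts D at bearing -2°, so D = W + 12.0·(cos -2°, sin -2°) = (-26.11, 11.58). A1 meets DB tangentially, so WD is at right angles to DB, so DB runs along (−sin -2°, cos -2°); with |DB| = 35.9, B = (-24.85, 47.46). Then |HB| = |B − H| = 53.57.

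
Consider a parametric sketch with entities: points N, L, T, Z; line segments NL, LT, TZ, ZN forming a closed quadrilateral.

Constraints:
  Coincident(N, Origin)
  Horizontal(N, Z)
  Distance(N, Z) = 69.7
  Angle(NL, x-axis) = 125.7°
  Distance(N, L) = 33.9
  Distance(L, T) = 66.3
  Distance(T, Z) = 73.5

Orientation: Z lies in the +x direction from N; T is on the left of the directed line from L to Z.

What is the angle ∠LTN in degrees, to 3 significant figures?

27.4°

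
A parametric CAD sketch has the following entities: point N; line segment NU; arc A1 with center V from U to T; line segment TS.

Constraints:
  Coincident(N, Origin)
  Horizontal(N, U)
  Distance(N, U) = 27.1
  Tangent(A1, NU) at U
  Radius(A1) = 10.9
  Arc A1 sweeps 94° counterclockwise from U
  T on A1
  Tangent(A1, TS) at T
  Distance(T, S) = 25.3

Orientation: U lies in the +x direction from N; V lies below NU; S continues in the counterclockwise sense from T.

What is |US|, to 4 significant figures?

38.01

N is at the origin; NU is horizontal with |NU| = 27.1 and U on the +x side, so U = (27.10, 0.000). The tangent condition forces VU to be normal to NU, so V = U + (0, -10.9) = (27.10, -10.90). On A1, U sits at bearing 90° from V; a 94° counterclockwise sweep puts T at bearing 184°, so T = V + 10.9·(cos 184°, sin 184°) = (16.23, -11.66). A1 meets TS tangentially, so VT is at right angles to TS, so TS runs along (−sin 184°, cos 184°); with |TS| = 25.3, S = (17.99, -36.90). Then |US| = |S − U| = 38.01.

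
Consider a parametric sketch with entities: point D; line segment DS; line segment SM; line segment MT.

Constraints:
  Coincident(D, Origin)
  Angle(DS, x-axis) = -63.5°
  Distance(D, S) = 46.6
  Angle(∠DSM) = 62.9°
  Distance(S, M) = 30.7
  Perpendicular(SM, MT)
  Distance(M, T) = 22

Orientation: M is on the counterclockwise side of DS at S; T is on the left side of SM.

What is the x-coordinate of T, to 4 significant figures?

21.30

D is at the origin; DS runs at -63.5° with length 46.6, so S = 46.6·(cos -63.5°, sin -63.5°) = (20.79, -41.70). ∠DSM = 62.9°, so SM runs at -63.5° + (180° − 62.9°) = 53.60° from the x-axis; with |SM| = 30.7, M = S + 30.7·(cos 53.60°, sin 53.60°) = (39.01, -16.99). SM ⟂ MT; with |MT| = 22.0 on the left of SM, T = M + 22.0·(-0.8049, 0.5934) = (21.30, -3.938). So T.x = 21.30.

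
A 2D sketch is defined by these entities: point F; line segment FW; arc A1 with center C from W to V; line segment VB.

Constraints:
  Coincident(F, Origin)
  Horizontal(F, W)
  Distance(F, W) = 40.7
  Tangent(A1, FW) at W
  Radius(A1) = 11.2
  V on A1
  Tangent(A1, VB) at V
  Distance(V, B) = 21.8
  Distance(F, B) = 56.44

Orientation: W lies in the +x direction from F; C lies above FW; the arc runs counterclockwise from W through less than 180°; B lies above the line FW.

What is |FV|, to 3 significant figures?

53.4

Checks: |CV| = 11.20 ✓; ∠(CV, VB) = 90.00° ✓; |VB| = 21.80 ✓; |FB| = 56.44 ✓.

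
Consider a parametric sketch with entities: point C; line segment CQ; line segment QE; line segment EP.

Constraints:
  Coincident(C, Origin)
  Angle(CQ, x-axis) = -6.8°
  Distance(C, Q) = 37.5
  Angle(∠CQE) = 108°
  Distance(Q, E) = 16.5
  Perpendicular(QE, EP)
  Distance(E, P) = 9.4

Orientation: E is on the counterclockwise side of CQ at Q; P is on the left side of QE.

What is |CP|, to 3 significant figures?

38.5

C is at the origin; CQ runs at -6.8° with length 37.5, so Q = 37.5·(cos -6.8°, sin -6.8°) = (37.2, -4.44). ∠CQE = 108.0°, so QE runs at -6.8° + (180° − 108.0°) = 65.2° from the x-axis; with |QE| = 16.5, E = Q + 16.5·(cos 65.2°, sin 65.2°) = (44.2, 10.5). The perpendicularity gives EP at right angles to QE; with |EP| = 9.4 on the left of QE, P = E + 9.4·(-0.908, 0.419) = (35.6, 14.5). Then |CP| = |P − C| = 38.5.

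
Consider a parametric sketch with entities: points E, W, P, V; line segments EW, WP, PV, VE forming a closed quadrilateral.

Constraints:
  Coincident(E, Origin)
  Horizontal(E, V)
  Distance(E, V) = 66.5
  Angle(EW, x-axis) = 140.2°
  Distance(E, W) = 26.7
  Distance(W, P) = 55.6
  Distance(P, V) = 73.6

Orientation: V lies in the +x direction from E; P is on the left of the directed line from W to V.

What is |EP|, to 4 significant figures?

59.34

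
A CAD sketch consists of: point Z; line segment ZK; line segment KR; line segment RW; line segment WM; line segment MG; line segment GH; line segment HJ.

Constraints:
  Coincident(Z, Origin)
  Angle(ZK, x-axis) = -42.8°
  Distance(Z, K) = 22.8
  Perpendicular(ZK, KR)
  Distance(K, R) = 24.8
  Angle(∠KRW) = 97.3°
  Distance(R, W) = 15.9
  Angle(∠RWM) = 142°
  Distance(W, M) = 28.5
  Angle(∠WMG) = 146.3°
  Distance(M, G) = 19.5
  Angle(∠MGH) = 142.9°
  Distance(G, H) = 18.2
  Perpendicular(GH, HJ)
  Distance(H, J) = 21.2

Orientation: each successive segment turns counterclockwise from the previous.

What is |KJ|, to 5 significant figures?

30.799

∠MGH = 142.9° gives GH at -121.30° from the x-axis; with |GH| = 18.2, H = (-32.073, -1.8523). The perpendicularity gives HJ at right angles to GH, so HJ runs at -31.300°; with |HJ| = 21.2, J = (-13.958, -12.866). Then |KJ| = |J − K| = 30.799.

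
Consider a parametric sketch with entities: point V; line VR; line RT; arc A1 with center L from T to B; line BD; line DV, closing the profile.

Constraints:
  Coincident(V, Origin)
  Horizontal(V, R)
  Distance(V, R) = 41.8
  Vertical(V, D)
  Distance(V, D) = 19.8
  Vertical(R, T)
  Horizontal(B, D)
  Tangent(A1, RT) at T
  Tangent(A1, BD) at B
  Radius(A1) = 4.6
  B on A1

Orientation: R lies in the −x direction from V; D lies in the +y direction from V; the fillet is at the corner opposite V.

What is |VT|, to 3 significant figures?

44.5

V is at the origin; VR is horizontal with |VR| = 41.8 and R on the −x side, so R = (-41.8, 0.00). VD is vertical with |VD| = 19.8 and D on the +y side, so D = (0.00, 19.8). The virtual corner opposite V is at (-41.8, 19.8). A1 meets RT tangentially, so LT is at right angles to RT and the tangent condition forces LB to be normal to BD, with radius 4.6, so the center L sits 4.6 in from both sides at L = (-37.2, 15.2). That places the tangent points at T = (-41.8, 15.2) on RT and B = (-37.2, 19.8) on BD. Then |VT| = |T − V| = 44.5.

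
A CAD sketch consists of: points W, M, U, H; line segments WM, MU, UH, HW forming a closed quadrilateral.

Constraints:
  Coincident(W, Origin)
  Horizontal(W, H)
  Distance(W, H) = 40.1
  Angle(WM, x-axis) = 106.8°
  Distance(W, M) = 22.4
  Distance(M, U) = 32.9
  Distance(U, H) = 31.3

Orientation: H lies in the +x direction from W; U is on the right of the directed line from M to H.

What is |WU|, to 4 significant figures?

12.06

Checks: |MU| = 32.90 ✓; |UH| = 31.30 ✓.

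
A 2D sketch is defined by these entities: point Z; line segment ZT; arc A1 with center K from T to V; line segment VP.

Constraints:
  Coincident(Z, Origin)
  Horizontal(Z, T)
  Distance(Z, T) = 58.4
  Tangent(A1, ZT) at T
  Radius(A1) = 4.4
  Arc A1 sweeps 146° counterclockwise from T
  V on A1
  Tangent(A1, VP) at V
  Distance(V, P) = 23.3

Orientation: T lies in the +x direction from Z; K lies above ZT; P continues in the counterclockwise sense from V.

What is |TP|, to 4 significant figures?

26.99

On A1, T sits at bearing -90° from K; a 146° counterclockwise sweep puts V at bearing 56°, so V = K + 4.4·(cos 56°, sin 56°) = (60.86, 8.048). Tangency of A1 to VP means the radius KV is perpendicular to VP, so VP runs along (−sin 56°, cos 56°); with |VP| = 23.3, P = (41.54, 21.08). Then |TP| = |P − T| = 26.99.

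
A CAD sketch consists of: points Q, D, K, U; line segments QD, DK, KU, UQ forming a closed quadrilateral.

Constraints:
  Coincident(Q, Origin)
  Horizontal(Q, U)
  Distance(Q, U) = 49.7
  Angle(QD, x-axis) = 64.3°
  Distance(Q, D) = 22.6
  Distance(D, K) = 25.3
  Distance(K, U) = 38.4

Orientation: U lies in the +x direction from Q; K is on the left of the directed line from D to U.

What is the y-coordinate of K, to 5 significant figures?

33.704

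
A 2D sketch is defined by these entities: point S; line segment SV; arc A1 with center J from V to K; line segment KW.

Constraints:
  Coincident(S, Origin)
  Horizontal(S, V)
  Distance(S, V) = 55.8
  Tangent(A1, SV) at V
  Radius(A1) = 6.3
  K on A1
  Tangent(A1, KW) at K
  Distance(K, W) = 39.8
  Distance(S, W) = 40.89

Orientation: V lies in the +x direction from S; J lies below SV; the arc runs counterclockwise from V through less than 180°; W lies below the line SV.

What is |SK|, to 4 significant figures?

51.08

Checks: |JK| = 6.300 ✓; ∠(JK, KW) = 90.00° ✓; |KW| = 39.80 ✓; |SW| = 40.89 ✓.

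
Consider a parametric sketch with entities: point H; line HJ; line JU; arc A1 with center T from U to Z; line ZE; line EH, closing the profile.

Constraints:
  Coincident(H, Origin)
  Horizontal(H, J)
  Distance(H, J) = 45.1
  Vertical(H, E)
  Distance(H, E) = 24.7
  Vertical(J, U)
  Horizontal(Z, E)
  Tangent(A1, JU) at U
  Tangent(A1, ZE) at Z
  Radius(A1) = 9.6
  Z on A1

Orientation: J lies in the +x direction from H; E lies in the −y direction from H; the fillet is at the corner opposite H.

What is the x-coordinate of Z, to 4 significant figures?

35.50

The virtual corner opposite H is at (45.10, -24.70). The tangent condition forces TU to be normal to JU and the tangent condition forces TZ to be normal to ZE, with radius 9.6, so the center T sits 9.6 in from both sides at T = (35.50, -15.10). That places the tangent points at U = (45.10, -15.10) on JU and Z = (35.50, -24.70) on ZE. So Z.x = 35.50.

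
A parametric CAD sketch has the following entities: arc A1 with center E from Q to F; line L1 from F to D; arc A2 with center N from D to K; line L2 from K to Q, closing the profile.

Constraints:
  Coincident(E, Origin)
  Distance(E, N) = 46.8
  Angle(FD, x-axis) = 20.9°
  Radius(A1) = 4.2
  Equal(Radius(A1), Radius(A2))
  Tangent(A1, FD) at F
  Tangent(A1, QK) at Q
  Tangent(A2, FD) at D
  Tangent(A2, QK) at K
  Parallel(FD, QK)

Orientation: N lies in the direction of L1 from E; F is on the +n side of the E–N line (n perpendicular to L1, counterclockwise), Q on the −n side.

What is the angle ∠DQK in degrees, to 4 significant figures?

10.18°

The slot axis is L1's direction at 20.9°, so u = (cos 20.9°, sin 20.9°) = (0.9342, 0.3567) and n = (−sin 20.9°, cos 20.9°) = (-0.3567, 0.9342). E is at the origin and N lies 46.8 along u from E, so N = 46.8·u = (43.72, 16.70). Tangency of A1 to both parallel lines with radius 4.2 puts F and Q at E ± 4.2·n: F = (-1.498, 3.924), Q = (1.498, -3.924). Equal radii place D and K the same way about N: D = N + 4.2·n = (42.22, 20.62), K = N − 4.2·n = (45.22, 12.77). Then cos ∠DQK = QD·QK / (|QD||QK|), giving 10.18°.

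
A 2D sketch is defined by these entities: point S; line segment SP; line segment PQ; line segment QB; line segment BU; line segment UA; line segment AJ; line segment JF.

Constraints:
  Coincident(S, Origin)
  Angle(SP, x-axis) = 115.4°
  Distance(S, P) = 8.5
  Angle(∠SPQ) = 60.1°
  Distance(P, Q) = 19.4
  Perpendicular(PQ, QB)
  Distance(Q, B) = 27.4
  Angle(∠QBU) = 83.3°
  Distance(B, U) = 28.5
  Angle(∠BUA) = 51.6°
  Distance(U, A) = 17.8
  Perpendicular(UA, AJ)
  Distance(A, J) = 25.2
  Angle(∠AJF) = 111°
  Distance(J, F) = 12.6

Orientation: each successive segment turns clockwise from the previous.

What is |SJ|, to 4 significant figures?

27.95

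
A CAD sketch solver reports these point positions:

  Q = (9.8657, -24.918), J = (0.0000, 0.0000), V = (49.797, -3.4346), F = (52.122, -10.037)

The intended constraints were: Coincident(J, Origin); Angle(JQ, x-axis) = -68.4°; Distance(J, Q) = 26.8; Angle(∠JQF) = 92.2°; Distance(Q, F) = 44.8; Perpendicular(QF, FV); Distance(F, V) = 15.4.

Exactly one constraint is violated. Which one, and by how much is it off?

Distance(F, V) = 15.4 — off by 8.40.

J = (0.00, 0.00) ✓; JQ at -68.40° ✓; |JQ| = 26.80 ✓; ∠JQF = 92.20° ✓; |QF| = 44.80 ✓; ∠(QF, FV) = 90.00° ✓; |FV| = 7.000 ✗.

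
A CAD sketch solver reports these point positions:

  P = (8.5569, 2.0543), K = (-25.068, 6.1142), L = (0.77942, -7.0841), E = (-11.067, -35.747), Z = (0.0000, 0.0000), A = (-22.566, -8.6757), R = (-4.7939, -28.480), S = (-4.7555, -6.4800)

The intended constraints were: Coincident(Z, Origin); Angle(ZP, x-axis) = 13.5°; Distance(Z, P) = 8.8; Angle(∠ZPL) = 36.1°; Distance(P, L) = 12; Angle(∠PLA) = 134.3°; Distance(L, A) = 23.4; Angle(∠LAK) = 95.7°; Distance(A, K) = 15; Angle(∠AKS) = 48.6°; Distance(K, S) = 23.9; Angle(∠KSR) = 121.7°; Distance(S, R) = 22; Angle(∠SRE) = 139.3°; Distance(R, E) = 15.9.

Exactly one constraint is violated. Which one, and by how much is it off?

Distance(R, E) = 15.9 — off by 6.30.

Z = (0.00, 0.00) ✓; ZP at 13.50° ✓; |ZP| = 8.800 ✓; ∠ZPL = 36.10° ✓; |PL| = 12.00 ✓; ∠PLA = 134.3° ✓; |LA| = 23.40 ✓; ∠LAK = 95.70° ✓; |AK| = 15.00 ✓; ∠AKS = 48.60° ✓; |KS| = 23.90 ✓; ∠KSR = 121.7° ✓; |SR| = 22.00 ✓; ∠SRE = 139.3° ✓; |RE| = 9.600 ✗.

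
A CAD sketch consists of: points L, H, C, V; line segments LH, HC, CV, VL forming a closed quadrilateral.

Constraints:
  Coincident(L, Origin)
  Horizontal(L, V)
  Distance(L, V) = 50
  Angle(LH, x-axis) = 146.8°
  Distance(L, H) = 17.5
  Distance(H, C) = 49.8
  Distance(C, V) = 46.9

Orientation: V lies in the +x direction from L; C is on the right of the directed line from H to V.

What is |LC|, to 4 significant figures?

34.02

Checks: L = (0.00, 0.00) ✓; |HC| = 49.80 ✓; |CV| = 46.90 ✓.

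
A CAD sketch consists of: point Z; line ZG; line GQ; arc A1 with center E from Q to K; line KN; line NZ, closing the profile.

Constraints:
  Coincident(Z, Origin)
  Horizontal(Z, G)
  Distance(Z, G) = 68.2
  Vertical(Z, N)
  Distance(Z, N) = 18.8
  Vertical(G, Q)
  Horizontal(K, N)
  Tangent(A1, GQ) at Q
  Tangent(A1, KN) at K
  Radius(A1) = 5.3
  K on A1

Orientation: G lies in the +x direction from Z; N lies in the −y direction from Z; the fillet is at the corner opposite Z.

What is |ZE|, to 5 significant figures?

64.332

ZN is vertical with |ZN| = 18.8 and N on the −y side, so N = (0.0000, -18.800). The virtual corner opposite Z is at (68.200, -18.800). A1 meets GQ tangentially, so EQ is at right angles to GQ and the tangent condition forces EK to be normal to KN, with radius 5.3, so the center E sits 5.3 in from both sides at E = (62.900, -13.500). Then |ZE| = |E − Z| = 64.332.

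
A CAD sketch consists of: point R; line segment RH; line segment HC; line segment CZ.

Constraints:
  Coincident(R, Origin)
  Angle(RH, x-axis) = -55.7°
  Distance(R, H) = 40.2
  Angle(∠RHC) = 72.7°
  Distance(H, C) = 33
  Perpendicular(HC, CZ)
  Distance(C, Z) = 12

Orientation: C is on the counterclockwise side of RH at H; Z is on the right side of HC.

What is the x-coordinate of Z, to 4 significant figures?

52.56

R is at the origin; RH runs at -55.7° with length 40.2, so H = 40.2·(cos -55.7°, sin -55.7°) = (22.65, -33.21). ∠RHC = 72.7°, so HC runs at -55.7° + (180° − 72.7°) = 51.60° from the x-axis; with |HC| = 33.0, C = H + 33.0·(cos 51.60°, sin 51.60°) = (43.15, -7.347). HC ⟂ CZ; with |CZ| = 12.0 on the right of HC, Z = C + 12.0·(0.7837, -0.6211) = (52.56, -14.80). So Z.x = 52.56.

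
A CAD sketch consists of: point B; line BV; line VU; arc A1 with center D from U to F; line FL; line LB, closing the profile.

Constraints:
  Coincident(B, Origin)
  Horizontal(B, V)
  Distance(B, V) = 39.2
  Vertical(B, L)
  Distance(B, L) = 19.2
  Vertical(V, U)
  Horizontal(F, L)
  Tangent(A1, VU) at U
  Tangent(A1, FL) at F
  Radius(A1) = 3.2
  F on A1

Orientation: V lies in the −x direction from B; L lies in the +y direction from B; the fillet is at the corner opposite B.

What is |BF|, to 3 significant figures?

40.8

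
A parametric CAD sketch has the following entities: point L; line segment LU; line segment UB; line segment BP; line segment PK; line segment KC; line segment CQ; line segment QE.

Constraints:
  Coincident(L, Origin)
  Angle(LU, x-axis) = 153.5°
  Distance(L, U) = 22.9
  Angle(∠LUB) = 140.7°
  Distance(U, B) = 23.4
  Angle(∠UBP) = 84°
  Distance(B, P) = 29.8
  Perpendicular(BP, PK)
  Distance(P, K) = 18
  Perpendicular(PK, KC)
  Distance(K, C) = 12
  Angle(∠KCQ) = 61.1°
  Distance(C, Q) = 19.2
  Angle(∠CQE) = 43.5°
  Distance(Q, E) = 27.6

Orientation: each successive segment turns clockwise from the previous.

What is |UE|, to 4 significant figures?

31.93

∠KCQ = 61.1° gives CQ at 79.30° from the x-axis; with |CQ| = 19.2, Q = (-3.990, 38.89). ∠CQE = 43.5° gives QE at -57.20° from the x-axis; with |QE| = 27.6, E = (10.96, 15.69). Then |UE| = |E − U| = 31.93.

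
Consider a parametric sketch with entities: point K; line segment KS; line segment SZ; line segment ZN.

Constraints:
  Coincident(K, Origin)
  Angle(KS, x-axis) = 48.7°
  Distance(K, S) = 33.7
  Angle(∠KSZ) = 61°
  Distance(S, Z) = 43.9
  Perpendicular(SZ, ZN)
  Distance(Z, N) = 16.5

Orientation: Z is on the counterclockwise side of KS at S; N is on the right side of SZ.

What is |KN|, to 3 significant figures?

53.6

∠KSZ = 61.0°, so SZ runs at 48.7° + (180° − 61.0°) = 168° from the x-axis; with |SZ| = 43.9, Z = S + 43.9·(cos 168°, sin 168°) = (-20.7, 34.7). The perpendicularity gives ZN at right angles to SZ; with |ZN| = 16.5 on the right of SZ, N = Z + 16.5·(0.213, 0.977) = (-17.1, 50.8). Then |KN| = |N − K| = 53.6.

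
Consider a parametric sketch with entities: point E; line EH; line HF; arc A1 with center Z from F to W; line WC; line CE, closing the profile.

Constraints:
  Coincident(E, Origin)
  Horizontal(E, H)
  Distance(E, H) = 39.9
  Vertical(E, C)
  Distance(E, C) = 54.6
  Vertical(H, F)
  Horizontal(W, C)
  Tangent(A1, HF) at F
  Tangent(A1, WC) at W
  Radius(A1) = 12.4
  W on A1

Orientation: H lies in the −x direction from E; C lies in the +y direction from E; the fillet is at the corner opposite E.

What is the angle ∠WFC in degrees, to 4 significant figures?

27.74°

E is at the origin; E and H share the same y with |EH| = 39.9 and H on the −x side, so H = (-39.90, 0.000). EC is vertical with |EC| = 54.6 and C on the +y side, so C = (0.000, 54.60). The virtual corner opposite E is at (-39.90, 54.60). Tangency of A1 to HF means the radius ZF is perpendicular to HF and since A1 is tangent to WC there, ZW ⟂ WC, with radius 12.4, so the center Z sits 12.4 in from both sides at Z = (-27.50, 42.20). That places the tangent points at F = (-39.90, 42.20) on HF and W = (-27.50, 54.60) on WC. Then cos ∠WFC = FW·FC / (|FW||FC|), giving 27.74°.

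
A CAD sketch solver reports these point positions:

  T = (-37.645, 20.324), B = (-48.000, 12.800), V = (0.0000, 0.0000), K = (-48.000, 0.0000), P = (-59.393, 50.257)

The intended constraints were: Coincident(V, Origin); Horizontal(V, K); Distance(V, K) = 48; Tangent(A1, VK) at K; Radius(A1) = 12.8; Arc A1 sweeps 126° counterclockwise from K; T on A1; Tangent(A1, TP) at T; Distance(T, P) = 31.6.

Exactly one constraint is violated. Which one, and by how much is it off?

Distance(T, P) = 31.6 — off by 5.40.

V = (0.00, 0.00) ✓; V.y = 0.00, K.y = 0.00 ✓; |VK| = 48.00 ✓; ∠(BK, KV) = 90.00° ✓; |BK| = 12.80 ✓; bearing(B→T) − bearing(B→K) = 126.0° ✓; |BT| = 12.80 ✓; ∠(BT, TP) = 90.00° ✓; |TP| = 37.00 ✗.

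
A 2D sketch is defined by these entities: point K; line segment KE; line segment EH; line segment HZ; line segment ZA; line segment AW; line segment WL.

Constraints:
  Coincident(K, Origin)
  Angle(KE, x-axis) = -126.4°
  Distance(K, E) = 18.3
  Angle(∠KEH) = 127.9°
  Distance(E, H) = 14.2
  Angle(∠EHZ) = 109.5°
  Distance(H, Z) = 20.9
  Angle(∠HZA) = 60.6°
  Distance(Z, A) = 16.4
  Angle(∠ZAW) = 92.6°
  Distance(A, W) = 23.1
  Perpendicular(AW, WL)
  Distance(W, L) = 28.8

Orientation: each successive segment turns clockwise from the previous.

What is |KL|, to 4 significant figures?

50.64

K is at the origin; KE runs at -126.4° with length 18.3, so E = (-10.86, -14.73). ∠KEH = 127.9° gives EH at -178.5° from the x-axis; with |EH| = 14.2, H = (-25.05, -15.10). ∠EHZ = 109.5° gives HZ at 111.0° from the x-axis; with |HZ| = 20.9, Z = (-32.54, 4.411). ∠HZA = 60.6° gives ZA at -8.400° from the x-axis; with |ZA| = 16.4, A = (-16.32, 2.015). ∠ZAW = 92.6° gives AW at -95.80° from the x-axis; with |AW| = 23.1, W = (-18.65, -20.97). AW ⟂ WL, so WL runs at 174.2°; with |WL| = 28.8, L = (-47.31, -18.06). Then |KL| = |L − K| = 50.64.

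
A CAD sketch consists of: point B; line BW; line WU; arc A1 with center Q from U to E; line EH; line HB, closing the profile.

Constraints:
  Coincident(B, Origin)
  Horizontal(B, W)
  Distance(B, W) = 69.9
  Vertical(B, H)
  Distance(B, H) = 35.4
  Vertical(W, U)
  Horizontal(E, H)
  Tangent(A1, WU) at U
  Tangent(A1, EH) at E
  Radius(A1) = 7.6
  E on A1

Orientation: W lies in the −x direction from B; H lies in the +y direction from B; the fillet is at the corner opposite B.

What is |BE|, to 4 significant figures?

71.66

B is at the origin; BW is horizontal with |BW| = 69.9 and W on the −x side, so W = (-69.90, 0.000). BH is vertical with |BH| = 35.4 and H on the +y side, so H = (0.000, 35.40). The virtual corner opposite B is at (-69.90, 35.40). The tangent condition forces QU to be normal to WU and since A1 is tangent to EH there, QE ⟂ EH, with radius 7.6, so the center Q sits 7.6 in from both sides at Q = (-62.30, 27.80). That places the tangent points at U = (-69.90, 27.80) on WU and E = (-62.30, 35.40) on EH. Then |BE| = |E − B| = 71.66.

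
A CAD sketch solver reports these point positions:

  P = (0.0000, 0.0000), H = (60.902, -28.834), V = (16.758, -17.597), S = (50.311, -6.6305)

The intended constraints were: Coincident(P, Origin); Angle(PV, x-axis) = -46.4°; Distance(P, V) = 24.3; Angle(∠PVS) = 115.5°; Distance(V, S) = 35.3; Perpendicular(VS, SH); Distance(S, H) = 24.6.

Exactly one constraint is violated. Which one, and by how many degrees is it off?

Perpendicular(VS, SH) — off by 7.40°.

P = (0.00, 0.00) ✓; PV at -46.40° ✓; |PV| = 24.30 ✓; ∠PVS = 115.5° ✓; |VS| = 35.30 ✓; ∠(VS, SH) = 82.60° ✗; |SH| = 24.60 ✓.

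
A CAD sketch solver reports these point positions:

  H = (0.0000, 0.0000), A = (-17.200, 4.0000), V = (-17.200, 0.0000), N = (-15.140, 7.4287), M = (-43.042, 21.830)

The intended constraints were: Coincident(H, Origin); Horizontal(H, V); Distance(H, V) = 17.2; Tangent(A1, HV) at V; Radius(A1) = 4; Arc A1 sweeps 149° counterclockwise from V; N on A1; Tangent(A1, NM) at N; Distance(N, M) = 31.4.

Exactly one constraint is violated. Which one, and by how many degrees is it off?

Tangent(A1, NM) at N — off by 3.70°.

H = (0.00, 0.00) ✓; H.y = 0.00, V.y = 0.00 ✓; |HV| = 17.20 ✓; ∠(AV, VH) = 90.00° ✓; |AV| = 4.000 ✓; bearing(A→N) − bearing(A→V) = 149.0° ✓; |AN| = 4.000 ✓; ∠(AN, NM) = 86.30° ✗; |NM| = 31.40 ✓.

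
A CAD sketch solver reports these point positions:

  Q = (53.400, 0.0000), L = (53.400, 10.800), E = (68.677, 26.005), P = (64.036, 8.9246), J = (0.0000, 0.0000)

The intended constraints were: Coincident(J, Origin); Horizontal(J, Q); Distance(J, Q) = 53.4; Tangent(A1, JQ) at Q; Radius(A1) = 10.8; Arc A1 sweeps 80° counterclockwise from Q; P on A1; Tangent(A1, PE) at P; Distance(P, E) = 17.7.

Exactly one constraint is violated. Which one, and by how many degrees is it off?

Tangent(A1, PE) at P — off by 5.20°.

J = (0.00, 0.00) ✓; J.y = 0.00, Q.y = 0.00 ✓; |JQ| = 53.40 ✓; ∠(LQ, QJ) = 90.00° ✓; |LQ| = 10.80 ✓; bearing(L→P) − bearing(L→Q) = 80.00° ✓; |LP| = 10.80 ✓; ∠(LP, PE) = 95.20° ✗; |PE| = 17.70 ✓.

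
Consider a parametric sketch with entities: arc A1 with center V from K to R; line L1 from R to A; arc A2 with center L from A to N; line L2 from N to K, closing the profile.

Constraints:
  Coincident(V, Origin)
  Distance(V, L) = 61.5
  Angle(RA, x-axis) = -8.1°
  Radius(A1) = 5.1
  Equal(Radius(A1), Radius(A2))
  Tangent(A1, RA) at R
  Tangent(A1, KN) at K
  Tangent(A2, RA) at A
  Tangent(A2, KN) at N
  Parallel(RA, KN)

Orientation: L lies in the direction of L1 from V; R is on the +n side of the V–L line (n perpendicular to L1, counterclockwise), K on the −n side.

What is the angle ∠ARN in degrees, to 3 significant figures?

9.42°

Tangency of A1 to both parallel lines with radius 5.1 puts R and K at V ± 5.1·n: R = (0.719, 5.05), K = (-0.719, -5.05). Equal radii place A and N the same way about L: A = L + 5.1·n = (61.6, -3.62), N = L − 5.1·n = (60.2, -13.7). Then cos ∠ARN = RA·RN / (|RA||RN|), giving 9.42°.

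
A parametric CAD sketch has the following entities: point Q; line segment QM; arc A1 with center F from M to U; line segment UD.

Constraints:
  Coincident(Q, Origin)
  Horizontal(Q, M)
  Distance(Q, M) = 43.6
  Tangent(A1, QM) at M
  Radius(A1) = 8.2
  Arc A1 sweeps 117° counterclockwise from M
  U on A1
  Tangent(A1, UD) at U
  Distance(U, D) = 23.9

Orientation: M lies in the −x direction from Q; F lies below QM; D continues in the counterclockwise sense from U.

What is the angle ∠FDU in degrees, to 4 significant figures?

18.94°

On A1, M sits at bearing 90° from F; a 117° counterclockwise sweep puts U at bearing 207°, so U = F + 8.2·(cos 207°, sin 207°) = (-50.91, -11.92). Since A1 is tangent to UD there, FU ⟂ UD, so UD runs along (−sin 207°, cos 207°); with |UD| = 23.9, D = (-40.06, -33.22). Then cos ∠FDU = DF·DU / (|DF||DU|), giving 18.94°.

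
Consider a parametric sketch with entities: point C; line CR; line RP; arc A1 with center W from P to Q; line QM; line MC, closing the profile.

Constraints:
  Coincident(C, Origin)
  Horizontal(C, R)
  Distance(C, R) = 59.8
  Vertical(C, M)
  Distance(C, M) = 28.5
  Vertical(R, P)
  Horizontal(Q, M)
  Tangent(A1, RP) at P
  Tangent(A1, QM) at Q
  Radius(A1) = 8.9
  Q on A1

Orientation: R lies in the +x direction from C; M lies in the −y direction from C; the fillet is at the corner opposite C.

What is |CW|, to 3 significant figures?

54.5

C is at the origin; C and R share the same y with |CR| = 59.8 and R on the +x side, so R = (59.8, 0.00). C and M share the same x with |CM| = 28.5 and M on the −y side, so M = (0.00, -28.5). The virtual corner opposite C is at (59.8, -28.5). The tangent condition forces WP to be normal to RP and tangency of A1 to QM means the radius WQ is perpendicular to QM, with radius 8.9, so the center W sits 8.9 in from both sides at W = (50.9, -19.6). Then |CW| = |W − C| = 54.5.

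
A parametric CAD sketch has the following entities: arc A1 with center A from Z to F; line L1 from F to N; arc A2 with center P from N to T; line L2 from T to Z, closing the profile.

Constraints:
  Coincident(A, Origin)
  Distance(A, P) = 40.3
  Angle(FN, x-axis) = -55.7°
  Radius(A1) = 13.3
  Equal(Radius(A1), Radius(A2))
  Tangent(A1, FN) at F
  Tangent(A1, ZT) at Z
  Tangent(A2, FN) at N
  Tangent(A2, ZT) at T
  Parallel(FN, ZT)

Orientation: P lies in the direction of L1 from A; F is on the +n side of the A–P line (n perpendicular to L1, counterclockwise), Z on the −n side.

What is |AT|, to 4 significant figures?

42.44

The slot axis is L1's direction at -55.7°, so u = (cos -55.7°, sin -55.7°) = (0.5635, -0.8261) and n = (−sin -55.7°, cos -55.7°) = (0.8261, 0.5635). A is at the origin and P lies 40.3 along u from A, so P = 40.3·u = (22.71, -33.29). Tangency of A1 to both parallel lines with radius 13.3 puts F and Z at A ± 13.3·n: F = (10.99, 7.495), Z = (-10.99, -7.495). Equal radii place N and T the same way about P: N = P + 13.3·n = (33.70, -25.80), T = P − 13.3·n = (11.72, -40.79). Then |AT| = |T − A| = 42.44.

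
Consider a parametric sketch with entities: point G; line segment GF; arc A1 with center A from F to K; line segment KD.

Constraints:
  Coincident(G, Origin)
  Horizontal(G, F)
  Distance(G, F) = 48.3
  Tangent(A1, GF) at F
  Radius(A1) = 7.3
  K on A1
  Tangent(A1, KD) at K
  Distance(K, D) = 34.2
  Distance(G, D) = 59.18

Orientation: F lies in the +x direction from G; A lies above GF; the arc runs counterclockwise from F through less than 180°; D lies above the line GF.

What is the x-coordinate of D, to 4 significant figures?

42.00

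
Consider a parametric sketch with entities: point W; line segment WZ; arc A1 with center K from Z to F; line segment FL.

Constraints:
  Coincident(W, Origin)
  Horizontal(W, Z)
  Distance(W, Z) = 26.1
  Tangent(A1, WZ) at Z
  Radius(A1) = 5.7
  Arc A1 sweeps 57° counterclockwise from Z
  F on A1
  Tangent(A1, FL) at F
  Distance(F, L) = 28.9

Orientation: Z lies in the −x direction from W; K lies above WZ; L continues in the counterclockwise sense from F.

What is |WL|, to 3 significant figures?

27.4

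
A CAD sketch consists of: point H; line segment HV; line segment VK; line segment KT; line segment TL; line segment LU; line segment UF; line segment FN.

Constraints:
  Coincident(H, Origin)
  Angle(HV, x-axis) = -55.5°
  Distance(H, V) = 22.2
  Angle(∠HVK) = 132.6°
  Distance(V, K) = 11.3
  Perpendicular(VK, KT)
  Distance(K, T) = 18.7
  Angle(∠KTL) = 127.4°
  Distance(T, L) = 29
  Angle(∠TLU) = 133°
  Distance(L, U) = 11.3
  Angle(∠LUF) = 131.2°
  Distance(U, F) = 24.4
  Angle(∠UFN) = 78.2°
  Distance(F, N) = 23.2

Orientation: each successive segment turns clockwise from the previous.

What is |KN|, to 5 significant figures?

25.794

H is at the origin; HV runs at -55.5° with length 22.2, so V = (12.574, -18.296). ∠HVK = 132.6° gives VK at -102.90° from the x-axis; with |VK| = 11.3, K = (10.051, -29.310). VK ⟂ KT, so KT runs at 167.10°; with |KT| = 18.7, T = (-8.1765, -25.136). ∠KTL = 127.4° gives TL at 114.50° from the x-axis; with |TL| = 29.0, L = (-20.203, 1.2533). ∠TLU = 133.0° gives LU at 67.500° from the x-axis; with |LU| = 11.3, U = (-15.878, 11.693). ∠LUF = 131.2° gives UF at 18.700° from the x-axis; with |UF| = 24.4, F = (7.2336, 19.516). ∠UFN = 78.2° gives FN at -83.100° from the x-axis; with |FN| = 23.2, N = (10.021, -3.5159). Then |KN| = |N − K| = 25.794.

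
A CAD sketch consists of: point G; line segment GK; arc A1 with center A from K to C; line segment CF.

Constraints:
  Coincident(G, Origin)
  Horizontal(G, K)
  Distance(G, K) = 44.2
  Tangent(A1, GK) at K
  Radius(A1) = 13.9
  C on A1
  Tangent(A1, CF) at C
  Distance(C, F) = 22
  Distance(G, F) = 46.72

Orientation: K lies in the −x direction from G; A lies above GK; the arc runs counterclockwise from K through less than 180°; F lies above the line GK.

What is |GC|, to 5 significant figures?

33.277

G is at the origin; GK is horizontal with |GK| = 44.2 and K on the −x side, so K = (-44.200, 0.0000). Tangency of A1 to GK means the radius AK is perpendicular to GK, so A = K + (0, 13.9) = (-44.200, 13.900). Since AC ⟂ CF (tangency), |AF| = √(13.9² + 22.0²) = 26.023 regardless of where C sits on A1. So F lies on both circle(G, 46.72) and circle(A, 26.023); the above-GK intersection is F = (-30.073, 35.755). C is the foot of the tangent from F: C = (-30.301, 13.756).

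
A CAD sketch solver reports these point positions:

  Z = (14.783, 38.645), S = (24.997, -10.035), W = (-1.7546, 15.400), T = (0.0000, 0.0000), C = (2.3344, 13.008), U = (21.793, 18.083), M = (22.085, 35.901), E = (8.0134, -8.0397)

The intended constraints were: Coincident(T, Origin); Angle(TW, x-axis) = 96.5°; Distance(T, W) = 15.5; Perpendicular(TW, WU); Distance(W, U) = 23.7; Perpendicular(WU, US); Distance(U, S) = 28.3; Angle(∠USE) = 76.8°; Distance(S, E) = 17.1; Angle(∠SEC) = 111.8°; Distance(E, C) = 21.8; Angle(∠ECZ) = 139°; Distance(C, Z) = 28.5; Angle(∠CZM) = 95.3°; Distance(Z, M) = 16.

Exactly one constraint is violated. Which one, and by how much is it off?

Distance(Z, M) = 16 — off by 8.20.

T = (0.00, 0.00) ✓; TW at 96.50° ✓; |TW| = 15.50 ✓; ∠(TW, WU) = 90.00° ✓; |WU| = 23.70 ✓; ∠(WU, US) = 90.00° ✓; |US| = 28.30 ✓; ∠USE = 76.80° ✓; |SE| = 17.10 ✓; ∠SEC = 111.8° ✓; |EC| = 21.80 ✓; ∠ECZ = 139.0° ✓; |CZ| = 28.50 ✓; ∠CZM = 95.30° ✓; |ZM| = 7.801 ✗.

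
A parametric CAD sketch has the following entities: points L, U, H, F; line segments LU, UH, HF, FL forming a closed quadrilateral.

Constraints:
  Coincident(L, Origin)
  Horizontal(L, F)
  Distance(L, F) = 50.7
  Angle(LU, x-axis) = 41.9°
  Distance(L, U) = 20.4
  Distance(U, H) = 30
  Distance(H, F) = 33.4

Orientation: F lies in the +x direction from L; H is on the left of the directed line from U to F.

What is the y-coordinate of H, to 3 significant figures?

31.4

Checks: L.y = 0.00, F.y = 0.00 ✓; |UH| = 30.00 ✓; |HF| = 33.40 ✓.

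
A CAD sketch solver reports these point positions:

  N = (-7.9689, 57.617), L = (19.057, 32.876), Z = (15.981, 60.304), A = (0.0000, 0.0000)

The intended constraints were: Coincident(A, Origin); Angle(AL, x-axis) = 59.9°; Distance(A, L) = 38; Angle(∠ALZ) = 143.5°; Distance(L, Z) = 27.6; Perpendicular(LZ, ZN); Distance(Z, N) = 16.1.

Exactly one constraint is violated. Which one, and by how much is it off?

Distance(Z, N) = 16.1 — off by 8.00.

A = (0.00, 0.00) ✓; AL at 59.90° ✓; |AL| = 38.00 ✓; ∠ALZ = 143.5° ✓; |LZ| = 27.60 ✓; ∠(LZ, ZN) = 90.00° ✓; |ZN| = 24.10 ✗.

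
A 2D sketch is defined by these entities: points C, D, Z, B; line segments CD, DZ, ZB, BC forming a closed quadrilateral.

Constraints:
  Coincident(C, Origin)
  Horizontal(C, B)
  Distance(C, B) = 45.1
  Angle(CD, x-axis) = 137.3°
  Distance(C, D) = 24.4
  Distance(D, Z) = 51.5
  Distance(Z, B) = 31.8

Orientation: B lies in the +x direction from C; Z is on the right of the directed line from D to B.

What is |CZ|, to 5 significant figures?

27.104

C is at the origin; CB is horizontal with |CB| = 45.1 and B in +x, so B = (45.1, 0). CD runs at 137.3° with |CD| = 24.4, so D = (-17.932, 16.547). Z is determined by |DZ| = 51.5 and |ZB| = 31.8 together: it lies at the intersection of circle(D, 51.5) and circle(B, 31.8). With |DB| = 65.168, the foot of the radical line on DB is 45.175 from D and the perpendicular offset is √(51.5² − 45.175²) = 24.729. Taking the right-of-DB solution: Z = (19.483, -18.842).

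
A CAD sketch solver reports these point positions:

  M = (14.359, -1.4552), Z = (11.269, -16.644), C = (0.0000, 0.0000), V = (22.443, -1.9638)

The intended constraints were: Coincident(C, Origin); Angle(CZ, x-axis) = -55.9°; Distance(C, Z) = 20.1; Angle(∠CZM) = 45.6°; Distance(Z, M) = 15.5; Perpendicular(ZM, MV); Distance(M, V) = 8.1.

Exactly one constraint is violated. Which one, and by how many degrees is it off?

Perpendicular(ZM, MV) — off by 7.90°.

C = (0.00, 0.00) ✓; CZ at -55.90° ✓; |CZ| = 20.10 ✓; ∠CZM = 45.60° ✓; |ZM| = 15.50 ✓; ∠(ZM, MV) = 82.10° ✗; |MV| = 8.100 ✓.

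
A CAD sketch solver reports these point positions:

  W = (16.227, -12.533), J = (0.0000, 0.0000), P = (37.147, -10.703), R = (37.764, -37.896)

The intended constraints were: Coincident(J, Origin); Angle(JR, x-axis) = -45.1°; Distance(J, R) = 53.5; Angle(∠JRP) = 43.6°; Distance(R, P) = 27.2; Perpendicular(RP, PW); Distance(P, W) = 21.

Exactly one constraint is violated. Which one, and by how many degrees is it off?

Perpendicular(RP, PW) — off by 3.70°.

J = (0.00, 0.00) ✓; JR at -45.10° ✓; |JR| = 53.50 ✓; ∠JRP = 43.60° ✓; |RP| = 27.20 ✓; ∠(RP, PW) = 93.70° ✗; |PW| = 21.00 ✓.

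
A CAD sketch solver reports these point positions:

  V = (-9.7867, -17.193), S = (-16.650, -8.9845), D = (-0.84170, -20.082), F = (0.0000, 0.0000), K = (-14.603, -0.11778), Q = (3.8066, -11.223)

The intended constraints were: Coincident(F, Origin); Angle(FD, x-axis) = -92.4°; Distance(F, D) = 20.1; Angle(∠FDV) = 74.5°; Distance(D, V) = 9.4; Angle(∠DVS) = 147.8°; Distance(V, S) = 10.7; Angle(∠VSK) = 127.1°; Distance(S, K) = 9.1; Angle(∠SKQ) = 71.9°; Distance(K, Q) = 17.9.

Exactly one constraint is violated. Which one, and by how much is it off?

Distance(K, Q) = 17.9 — off by 3.60.

F = (0.00, 0.00) ✓; FD at -92.40° ✓; |FD| = 20.10 ✓; ∠FDV = 74.50° ✓; |DV| = 9.400 ✓; ∠DVS = 147.8° ✓; |VS| = 10.70 ✓; ∠VSK = 127.1° ✓; |SK| = 9.100 ✓; ∠SKQ = 71.90° ✓; |KQ| = 21.50 ✗.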